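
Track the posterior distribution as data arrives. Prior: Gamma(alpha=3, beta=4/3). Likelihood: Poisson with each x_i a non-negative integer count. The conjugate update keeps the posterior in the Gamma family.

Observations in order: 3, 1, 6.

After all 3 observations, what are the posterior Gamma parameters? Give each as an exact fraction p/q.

obs 1: x=3 → posterior Gamma(6, 7/3)
obs 2: x=1 → posterior Gamma(7, 10/3)
obs 3: x=6 → posterior Gamma(13, 13/3)

alpha=13, beta=13/3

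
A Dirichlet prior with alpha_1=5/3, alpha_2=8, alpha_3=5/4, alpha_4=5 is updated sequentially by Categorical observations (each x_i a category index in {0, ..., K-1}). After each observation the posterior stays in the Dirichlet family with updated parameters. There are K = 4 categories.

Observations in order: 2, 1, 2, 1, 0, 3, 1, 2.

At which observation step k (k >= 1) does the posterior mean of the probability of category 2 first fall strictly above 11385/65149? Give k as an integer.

k = 8

obs 1: x=2 → posterior Dirichlet(5/3, 8, 9/4, 5)
obs 2: x=1 → posterior Dirichlet(5/3, 9, 9/4, 5)
obs 3: x=2 → posterior Dirichlet(5/3, 9, 13/4, 5)
obs 4: x=1 → posterior Dirichlet(5/3, 10, 13/4, 5)
obs 5: x=0 → posterior Dirichlet(8/3, 10, 13/4, 5)
obs 6: x=3 → posterior Dirichlet(8/3, 10, 13/4, 6)
obs 7: x=1 → posterior Dirichlet(8/3, 11, 13/4, 6)
obs 8: x=2 → posterior Dirichlet(8/3, 11, 17/4, 6)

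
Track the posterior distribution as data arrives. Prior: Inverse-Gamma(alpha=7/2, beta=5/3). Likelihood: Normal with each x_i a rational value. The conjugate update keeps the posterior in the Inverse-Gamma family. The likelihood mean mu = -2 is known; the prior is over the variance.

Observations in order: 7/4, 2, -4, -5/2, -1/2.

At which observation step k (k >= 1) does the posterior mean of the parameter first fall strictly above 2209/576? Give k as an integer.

obs 1: x=7/4 → posterior Inverse-Gamma(4, 835/96)
obs 2: x=2 → posterior Inverse-Gamma(9/2, 1603/96)
obs 3: x=-4 → posterior Inverse-Gamma(5, 1795/96)
obs 4: x=-5/2 → posterior Inverse-Gamma(11/2, 1807/96)
obs 5: x=-1/2 → posterior Inverse-Gamma(6, 1915/96)

k = 2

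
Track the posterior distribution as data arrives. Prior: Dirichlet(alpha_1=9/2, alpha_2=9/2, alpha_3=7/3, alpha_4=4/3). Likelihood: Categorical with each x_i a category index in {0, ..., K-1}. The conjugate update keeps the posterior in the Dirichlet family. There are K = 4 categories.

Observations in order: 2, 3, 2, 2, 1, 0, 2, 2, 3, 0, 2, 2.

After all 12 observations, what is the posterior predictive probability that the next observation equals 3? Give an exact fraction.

obs 1: x=2 → posterior Dirichlet(9/2, 9/2, 10/3, 4/3)
obs 2: x=3 → posterior Dirichlet(9/2, 9/2, 10/3, 7/3)
obs 3: x=2 → posterior Dirichlet(9/2, 9/2, 13/3, 7/3)
obs 4: x=2 → posterior Dirichlet(9/2, 9/2, 16/3, 7/3)
obs 5: x=1 → posterior Dirichlet(9/2, 11/2, 16/3, 7/3)
obs 6: x=0 → posterior Dirichlet(11/2, 11/2, 16/3, 7/3)
obs 7: x=2 → posterior Dirichlet(11/2, 11/2, 19/3, 7/3)
obs 8: x=2 → posterior Dirichlet(11/2, 11/2, 22/3, 7/3)
obs 9: x=3 → posterior Dirichlet(11/2, 11/2, 22/3, 10/3)
obs 10: x=0 → posterior Dirichlet(13/2, 11/2, 22/3, 10/3)
obs 11: x=2 → posterior Dirichlet(13/2, 11/2, 25/3, 10/3)
obs 12: x=2 → posterior Dirichlet(13/2, 11/2, 28/3, 10/3)

5/37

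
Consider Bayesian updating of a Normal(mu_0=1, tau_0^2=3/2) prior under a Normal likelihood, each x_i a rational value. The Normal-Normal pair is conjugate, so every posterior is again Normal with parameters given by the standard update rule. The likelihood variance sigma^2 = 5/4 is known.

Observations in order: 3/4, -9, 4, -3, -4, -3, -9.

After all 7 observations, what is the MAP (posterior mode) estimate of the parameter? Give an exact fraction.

obs 1: x=3/4 → posterior Normal(19/22, 15/22)
obs 2: x=-9 → posterior Normal(-89/34, 15/34)
obs 3: x=4 → posterior Normal(-41/46, 15/46)
obs 4: x=-3 → posterior Normal(-77/58, 15/58)
obs 5: x=-4 → posterior Normal(-25/14, 3/14)
obs 6: x=-3 → posterior Normal(-161/82, 15/82)
obs 7: x=-9 → posterior Normal(-269/94, 15/94)

-269/94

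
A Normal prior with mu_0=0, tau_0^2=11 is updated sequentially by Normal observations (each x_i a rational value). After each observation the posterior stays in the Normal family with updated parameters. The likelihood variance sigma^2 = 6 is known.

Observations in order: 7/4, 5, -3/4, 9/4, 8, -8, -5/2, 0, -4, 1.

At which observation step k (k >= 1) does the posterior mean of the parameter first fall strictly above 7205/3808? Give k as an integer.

k = 2

obs 1: x=7/4 → posterior Normal(77/68, 66/17)
obs 2: x=5 → posterior Normal(297/112, 33/14)
obs 3: x=-3/4 → posterior Normal(22/13, 22/13)
obs 4: x=9/4 → posterior Normal(363/200, 33/25)
obs 5: x=8 → posterior Normal(715/244, 66/61)
obs 6: x=-8 → posterior Normal(121/96, 11/12)
obs 7: x=-5/2 → posterior Normal(253/332, 66/83)
obs 8: x=0 → posterior Normal(253/376, 33/47)
obs 9: x=-4 → posterior Normal(11/60, 22/35)
obs 10: x=1 → posterior Normal(121/464, 33/58)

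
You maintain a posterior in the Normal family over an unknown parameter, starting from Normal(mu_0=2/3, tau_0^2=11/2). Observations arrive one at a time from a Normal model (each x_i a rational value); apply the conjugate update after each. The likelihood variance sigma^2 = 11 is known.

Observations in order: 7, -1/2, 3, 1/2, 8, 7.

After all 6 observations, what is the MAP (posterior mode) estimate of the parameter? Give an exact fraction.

79/24

obs 1: x=7 → posterior Normal(25/9, 11/3)
obs 2: x=-1/2 → posterior Normal(47/24, 11/4)
obs 3: x=3 → posterior Normal(13/6, 11/5)
obs 4: x=1/2 → posterior Normal(17/9, 11/6)
obs 5: x=8 → posterior Normal(58/21, 11/7)
obs 6: x=7 → posterior Normal(79/24, 11/8)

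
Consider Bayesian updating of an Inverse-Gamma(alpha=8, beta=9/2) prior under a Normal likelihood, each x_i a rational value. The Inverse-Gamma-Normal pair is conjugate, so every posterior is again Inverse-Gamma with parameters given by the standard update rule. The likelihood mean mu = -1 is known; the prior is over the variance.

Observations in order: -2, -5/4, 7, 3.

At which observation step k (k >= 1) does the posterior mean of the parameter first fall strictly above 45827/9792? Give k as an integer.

obs 1: x=-2 → posterior Inverse-Gamma(17/2, 5)
obs 2: x=-5/4 → posterior Inverse-Gamma(9, 161/32)
obs 3: x=7 → posterior Inverse-Gamma(19/2, 1185/32)
obs 4: x=3 → posterior Inverse-Gamma(10, 1441/32)

k = 4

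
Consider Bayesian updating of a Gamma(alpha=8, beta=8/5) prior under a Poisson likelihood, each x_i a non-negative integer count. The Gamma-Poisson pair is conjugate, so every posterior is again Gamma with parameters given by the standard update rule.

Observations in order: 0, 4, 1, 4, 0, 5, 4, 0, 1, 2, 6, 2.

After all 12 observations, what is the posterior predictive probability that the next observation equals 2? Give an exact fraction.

1116156528485675020009113195301080953734817946153082088643662853020057600/4672954417432956379962192614950192144154662340504263318436639003988282937

obs 1: x=0 → posterior Gamma(8, 13/5)
obs 2: x=4 → posterior Gamma(12, 18/5)
obs 3: x=1 → posterior Gamma(13, 23/5)
obs 4: x=4 → posterior Gamma(17, 28/5)
obs 5: x=0 → posterior Gamma(17, 33/5)
obs 6: x=5 → posterior Gamma(22, 38/5)
obs 7: x=4 → posterior Gamma(26, 43/5)
obs 8: x=0 → posterior Gamma(26, 48/5)
obs 9: x=1 → posterior Gamma(27, 53/5)
obs 10: x=2 → posterior Gamma(29, 58/5)
obs 11: x=6 → posterior Gamma(35, 63/5)
obs 12: x=2 → posterior Gamma(37, 68/5)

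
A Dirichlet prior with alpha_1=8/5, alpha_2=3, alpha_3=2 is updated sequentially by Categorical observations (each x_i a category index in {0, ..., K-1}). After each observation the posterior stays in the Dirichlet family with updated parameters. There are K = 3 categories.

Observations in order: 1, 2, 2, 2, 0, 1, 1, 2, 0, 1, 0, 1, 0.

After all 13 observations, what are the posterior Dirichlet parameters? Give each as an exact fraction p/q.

alpha_1=28/5, alpha_2=8, alpha_3=6

obs 1: x=1 → posterior Dirichlet(8/5, 4, 2)
obs 2: x=2 → posterior Dirichlet(8/5, 4, 3)
obs 3: x=2 → posterior Dirichlet(8/5, 4, 4)
obs 4: x=2 → posterior Dirichlet(8/5, 4, 5)
obs 5: x=0 → posterior Dirichlet(13/5, 4, 5)
obs 6: x=1 → posterior Dirichlet(13/5, 5, 5)
obs 7: x=1 → posterior Dirichlet(13/5, 6, 5)
obs 8: x=2 → posterior Dirichlet(13/5, 6, 6)
obs 9: x=0 → posterior Dirichlet(18/5, 6, 6)
obs 10: x=1 → posterior Dirichlet(18/5, 7, 6)
obs 11: x=0 → posterior Dirichlet(23/5, 7, 6)
obs 12: x=1 → posterior Dirichlet(23/5, 8, 6)
obs 13: x=0 → posterior Dirichlet(28/5, 8, 6)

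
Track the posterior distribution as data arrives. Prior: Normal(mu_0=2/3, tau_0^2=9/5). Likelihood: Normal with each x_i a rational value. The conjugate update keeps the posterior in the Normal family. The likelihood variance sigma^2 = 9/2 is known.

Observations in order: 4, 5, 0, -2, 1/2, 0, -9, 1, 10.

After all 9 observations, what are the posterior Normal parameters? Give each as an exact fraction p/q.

obs 1: x=4 → posterior Normal(34/21, 9/7)
obs 2: x=5 → posterior Normal(64/27, 1)
obs 3: x=0 → posterior Normal(64/33, 9/11)
obs 4: x=-2 → posterior Normal(4/3, 9/13)
obs 5: x=1/2 → posterior Normal(11/9, 3/5)
obs 6: x=0 → posterior Normal(55/51, 9/17)
obs 7: x=-9 → posterior Normal(1/57, 9/19)
obs 8: x=1 → posterior Normal(1/9, 3/7)
obs 9: x=10 → posterior Normal(67/69, 9/23)

mu_0=67/69, tau_0^2=9/23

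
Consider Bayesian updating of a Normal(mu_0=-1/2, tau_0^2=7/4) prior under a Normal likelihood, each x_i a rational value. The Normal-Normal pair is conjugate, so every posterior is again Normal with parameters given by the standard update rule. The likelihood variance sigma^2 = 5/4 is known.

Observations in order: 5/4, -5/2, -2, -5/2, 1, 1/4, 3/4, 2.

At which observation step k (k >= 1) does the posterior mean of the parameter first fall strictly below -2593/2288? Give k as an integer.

obs 1: x=5/4 → posterior Normal(25/48, 35/48)
obs 2: x=-5/2 → posterior Normal(-45/76, 35/76)
obs 3: x=-2 → posterior Normal(-101/104, 35/104)
obs 4: x=-5/2 → posterior Normal(-57/44, 35/132)
obs 5: x=1 → posterior Normal(-143/160, 7/32)
obs 6: x=1/4 → posterior Normal(-34/47, 35/188)
obs 7: x=3/4 → posterior Normal(-115/216, 35/216)
obs 8: x=2 → posterior Normal(-59/244, 35/244)

k = 4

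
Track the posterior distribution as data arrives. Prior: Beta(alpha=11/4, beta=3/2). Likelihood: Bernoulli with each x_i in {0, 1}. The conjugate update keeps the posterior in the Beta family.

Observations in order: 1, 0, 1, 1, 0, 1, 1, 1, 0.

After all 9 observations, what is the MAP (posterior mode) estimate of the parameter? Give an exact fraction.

obs 1: x=1 → posterior Beta(15/4, 3/2)
obs 2: x=0 → posterior Beta(15/4, 5/2)
obs 3: x=1 → posterior Beta(19/4, 5/2)
obs 4: x=1 → posterior Beta(23/4, 5/2)
obs 5: x=0 → posterior Beta(23/4, 7/2)
obs 6: x=1 → posterior Beta(27/4, 7/2)
obs 7: x=1 → posterior Beta(31/4, 7/2)
obs 8: x=1 → posterior Beta(35/4, 7/2)
obs 9: x=0 → posterior Beta(35/4, 9/2)

31/45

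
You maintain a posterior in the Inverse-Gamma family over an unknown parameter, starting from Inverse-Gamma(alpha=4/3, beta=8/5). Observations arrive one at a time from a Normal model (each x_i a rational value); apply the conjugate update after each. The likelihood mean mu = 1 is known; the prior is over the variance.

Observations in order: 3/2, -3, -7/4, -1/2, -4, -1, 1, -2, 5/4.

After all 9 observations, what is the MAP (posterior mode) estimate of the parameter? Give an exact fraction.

obs 1: x=3/2 → posterior Inverse-Gamma(11/6, 69/40)
obs 2: x=-3 → posterior Inverse-Gamma(7/3, 389/40)
obs 3: x=-7/4 → posterior Inverse-Gamma(17/6, 2161/160)
obs 4: x=-1/2 → posterior Inverse-Gamma(10/3, 2341/160)
obs 5: x=-4 → posterior Inverse-Gamma(23/6, 4341/160)
obs 6: x=-1 → posterior Inverse-Gamma(13/3, 4661/160)
obs 7: x=1 → posterior Inverse-Gamma(29/6, 4661/160)
obs 8: x=-2 → posterior Inverse-Gamma(16/3, 5381/160)
obs 9: x=5/4 → posterior Inverse-Gamma(35/6, 2693/80)

8079/1640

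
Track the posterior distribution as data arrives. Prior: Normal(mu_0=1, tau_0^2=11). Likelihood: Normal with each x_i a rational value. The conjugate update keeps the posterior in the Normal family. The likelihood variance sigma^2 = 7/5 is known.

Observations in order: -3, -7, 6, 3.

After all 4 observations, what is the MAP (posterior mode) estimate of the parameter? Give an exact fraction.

obs 1: x=-3 → posterior Normal(-79/31, 77/62)
obs 2: x=-7 → posterior Normal(-181/39, 77/117)
obs 3: x=6 → posterior Normal(-213/172, 77/172)
obs 4: x=3 → posterior Normal(-48/227, 77/227)

-48/227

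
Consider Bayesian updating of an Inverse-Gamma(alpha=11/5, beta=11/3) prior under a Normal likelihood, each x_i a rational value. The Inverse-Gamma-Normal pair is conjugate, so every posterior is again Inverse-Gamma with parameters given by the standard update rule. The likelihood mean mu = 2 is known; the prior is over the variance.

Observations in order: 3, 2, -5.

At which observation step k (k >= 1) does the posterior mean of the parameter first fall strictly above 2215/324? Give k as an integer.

k = 3

obs 1: x=3 → posterior Inverse-Gamma(27/10, 25/6)
obs 2: x=2 → posterior Inverse-Gamma(16/5, 25/6)
obs 3: x=-5 → posterior Inverse-Gamma(37/10, 86/3)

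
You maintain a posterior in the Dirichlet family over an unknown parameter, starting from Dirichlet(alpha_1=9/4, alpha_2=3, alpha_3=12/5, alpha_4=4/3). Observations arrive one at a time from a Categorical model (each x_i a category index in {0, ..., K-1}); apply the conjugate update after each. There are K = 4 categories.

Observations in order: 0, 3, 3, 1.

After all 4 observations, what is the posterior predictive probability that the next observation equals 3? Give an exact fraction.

200/779

obs 1: x=0 → posterior Dirichlet(13/4, 3, 12/5, 4/3)
obs 2: x=3 → posterior Dirichlet(13/4, 3, 12/5, 7/3)
obs 3: x=3 → posterior Dirichlet(13/4, 3, 12/5, 10/3)
obs 4: x=1 → posterior Dirichlet(13/4, 4, 12/5, 10/3)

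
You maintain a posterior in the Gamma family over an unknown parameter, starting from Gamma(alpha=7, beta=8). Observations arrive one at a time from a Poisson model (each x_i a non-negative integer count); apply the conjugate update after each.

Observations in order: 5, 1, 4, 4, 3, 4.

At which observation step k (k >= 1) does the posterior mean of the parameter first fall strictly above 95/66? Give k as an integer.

k = 3

obs 1: x=5 → posterior Gamma(12, 9)
obs 2: x=1 → posterior Gamma(13, 10)
obs 3: x=4 → posterior Gamma(17, 11)
obs 4: x=4 → posterior Gamma(21, 12)
obs 5: x=3 → posterior Gamma(24, 13)
obs 6: x=4 → posterior Gamma(28, 14)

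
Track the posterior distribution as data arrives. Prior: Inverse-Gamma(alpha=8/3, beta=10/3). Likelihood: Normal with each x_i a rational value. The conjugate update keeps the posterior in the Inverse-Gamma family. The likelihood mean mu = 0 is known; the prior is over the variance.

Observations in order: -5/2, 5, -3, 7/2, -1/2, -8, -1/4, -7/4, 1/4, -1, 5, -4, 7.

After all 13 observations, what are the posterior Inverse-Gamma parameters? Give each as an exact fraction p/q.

obs 1: x=-5/2 → posterior Inverse-Gamma(19/6, 155/24)
obs 2: x=5 → posterior Inverse-Gamma(11/3, 455/24)
obs 3: x=-3 → posterior Inverse-Gamma(25/6, 563/24)
obs 4: x=7/2 → posterior Inverse-Gamma(14/3, 355/12)
obs 5: x=-1/2 → posterior Inverse-Gamma(31/6, 713/24)
obs 6: x=-8 → posterior Inverse-Gamma(17/3, 1481/24)
obs 7: x=-1/4 → posterior Inverse-Gamma(37/6, 5927/96)
obs 8: x=-7/4 → posterior Inverse-Gamma(20/3, 3037/48)
obs 9: x=1/4 → posterior Inverse-Gamma(43/6, 6077/96)
obs 10: x=-1 → posterior Inverse-Gamma(23/3, 6125/96)
obs 11: x=5 → posterior Inverse-Gamma(49/6, 7325/96)
obs 12: x=-4 → posterior Inverse-Gamma(26/3, 8093/96)
obs 13: x=7 → posterior Inverse-Gamma(55/6, 10445/96)

alpha=55/6, beta=10445/96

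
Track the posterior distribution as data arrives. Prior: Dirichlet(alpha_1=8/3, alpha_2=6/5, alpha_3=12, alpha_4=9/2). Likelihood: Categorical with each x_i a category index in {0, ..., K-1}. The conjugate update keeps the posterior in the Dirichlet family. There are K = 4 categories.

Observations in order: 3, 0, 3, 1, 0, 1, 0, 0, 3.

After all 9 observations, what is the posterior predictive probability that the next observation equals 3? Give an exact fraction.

225/881

obs 1: x=3 → posterior Dirichlet(8/3, 6/5, 12, 11/2)
obs 2: x=0 → posterior Dirichlet(11/3, 6/5, 12, 11/2)
obs 3: x=3 → posterior Dirichlet(11/3, 6/5, 12, 13/2)
obs 4: x=1 → posterior Dirichlet(11/3, 11/5, 12, 13/2)
obs 5: x=0 → posterior Dirichlet(14/3, 11/5, 12, 13/2)
obs 6: x=1 → posterior Dirichlet(14/3, 16/5, 12, 13/2)
obs 7: x=0 → posterior Dirichlet(17/3, 16/5, 12, 13/2)
obs 8: x=0 → posterior Dirichlet(20/3, 16/5, 12, 13/2)
obs 9: x=3 → posterior Dirichlet(20/3, 16/5, 12, 15/2)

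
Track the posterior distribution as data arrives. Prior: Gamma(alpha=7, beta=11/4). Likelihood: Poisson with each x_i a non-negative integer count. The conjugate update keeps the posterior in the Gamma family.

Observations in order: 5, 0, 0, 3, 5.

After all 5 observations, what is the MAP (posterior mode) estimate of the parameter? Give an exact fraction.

76/31

obs 1: x=5 → posterior Gamma(12, 15/4)
obs 2: x=0 → posterior Gamma(12, 19/4)
obs 3: x=0 → posterior Gamma(12, 23/4)
obs 4: x=3 → posterior Gamma(15, 27/4)
obs 5: x=5 → posterior Gamma(20, 31/4)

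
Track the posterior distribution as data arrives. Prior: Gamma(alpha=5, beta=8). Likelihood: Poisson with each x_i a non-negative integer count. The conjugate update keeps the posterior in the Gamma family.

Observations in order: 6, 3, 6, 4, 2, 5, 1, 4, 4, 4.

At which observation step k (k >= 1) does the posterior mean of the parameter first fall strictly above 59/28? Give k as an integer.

obs 1: x=6 → posterior Gamma(11, 9)
obs 2: x=3 → posterior Gamma(14, 10)
obs 3: x=6 → posterior Gamma(20, 11)
obs 4: x=4 → posterior Gamma(24, 12)
obs 5: x=2 → posterior Gamma(26, 13)
obs 6: x=5 → posterior Gamma(31, 14)
obs 7: x=1 → posterior Gamma(32, 15)
obs 8: x=4 → posterior Gamma(36, 16)
obs 9: x=4 → posterior Gamma(40, 17)
obs 10: x=4 → posterior Gamma(44, 18)

k = 6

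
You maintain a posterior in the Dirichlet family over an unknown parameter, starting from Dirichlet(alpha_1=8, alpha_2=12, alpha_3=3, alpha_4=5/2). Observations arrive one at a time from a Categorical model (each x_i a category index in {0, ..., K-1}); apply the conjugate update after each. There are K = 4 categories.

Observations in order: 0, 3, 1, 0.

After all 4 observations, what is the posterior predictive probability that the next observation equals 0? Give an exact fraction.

obs 1: x=0 → posterior Dirichlet(9, 12, 3, 5/2)
obs 2: x=3 → posterior Dirichlet(9, 12, 3, 7/2)
obs 3: x=1 → posterior Dirichlet(9, 13, 3, 7/2)
obs 4: x=0 → posterior Dirichlet(10, 13, 3, 7/2)

20/59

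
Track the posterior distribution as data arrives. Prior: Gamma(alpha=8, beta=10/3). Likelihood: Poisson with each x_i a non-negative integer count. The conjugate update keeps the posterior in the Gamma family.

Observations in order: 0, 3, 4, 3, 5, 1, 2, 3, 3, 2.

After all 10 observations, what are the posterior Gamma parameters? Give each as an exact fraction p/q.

obs 1: x=0 → posterior Gamma(8, 13/3)
obs 2: x=3 → posterior Gamma(11, 16/3)
obs 3: x=4 → posterior Gamma(15, 19/3)
obs 4: x=3 → posterior Gamma(18, 22/3)
obs 5: x=5 → posterior Gamma(23, 25/3)
obs 6: x=1 → posterior Gamma(24, 28/3)
obs 7: x=2 → posterior Gamma(26, 31/3)
obs 8: x=3 → posterior Gamma(29, 34/3)
obs 9: x=3 → posterior Gamma(32, 37/3)
obs 10: x=2 → posterior Gamma(34, 40/3)

alpha=34, beta=40/3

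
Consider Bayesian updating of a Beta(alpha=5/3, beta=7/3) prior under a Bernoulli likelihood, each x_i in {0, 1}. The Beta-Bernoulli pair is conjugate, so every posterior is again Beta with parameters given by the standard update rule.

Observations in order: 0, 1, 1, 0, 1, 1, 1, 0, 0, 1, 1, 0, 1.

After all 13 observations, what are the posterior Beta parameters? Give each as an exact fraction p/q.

obs 1: x=0 → posterior Beta(5/3, 10/3)
obs 2: x=1 → posterior Beta(8/3, 10/3)
obs 3: x=1 → posterior Beta(11/3, 10/3)
obs 4: x=0 → posterior Beta(11/3, 13/3)
obs 5: x=1 → posterior Beta(14/3, 13/3)
obs 6: x=1 → posterior Beta(17/3, 13/3)
obs 7: x=1 → posterior Beta(20/3, 13/3)
obs 8: x=0 → posterior Beta(20/3, 16/3)
obs 9: x=0 → posterior Beta(20/3, 19/3)
obs 10: x=1 → posterior Beta(23/3, 19/3)
obs 11: x=1 → posterior Beta(26/3, 19/3)
obs 12: x=0 → posterior Beta(26/3, 22/3)
obs 13: x=1 → posterior Beta(29/3, 22/3)

alpha=29/3, beta=22/3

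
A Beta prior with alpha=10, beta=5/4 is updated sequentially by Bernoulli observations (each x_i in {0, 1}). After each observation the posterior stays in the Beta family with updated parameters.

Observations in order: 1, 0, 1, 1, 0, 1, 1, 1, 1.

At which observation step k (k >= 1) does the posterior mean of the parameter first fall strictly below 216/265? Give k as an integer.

k = 5

obs 1: x=1 → posterior Beta(11, 5/4)
obs 2: x=0 → posterior Beta(11, 9/4)
obs 3: x=1 → posterior Beta(12, 9/4)
obs 4: x=1 → posterior Beta(13, 9/4)
obs 5: x=0 → posterior Beta(13, 13/4)
obs 6: x=1 → posterior Beta(14, 13/4)
obs 7: x=1 → posterior Beta(15, 13/4)
obs 8: x=1 → posterior Beta(16, 13/4)
obs 9: x=1 → posterior Beta(17, 13/4)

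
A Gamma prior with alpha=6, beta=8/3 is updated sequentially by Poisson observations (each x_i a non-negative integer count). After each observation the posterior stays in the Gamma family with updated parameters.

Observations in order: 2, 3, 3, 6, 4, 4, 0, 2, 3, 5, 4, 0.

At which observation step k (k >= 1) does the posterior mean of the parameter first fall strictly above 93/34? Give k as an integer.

k = 4

obs 1: x=2 → posterior Gamma(8, 11/3)
obs 2: x=3 → posterior Gamma(11, 14/3)
obs 3: x=3 → posterior Gamma(14, 17/3)
obs 4: x=6 → posterior Gamma(20, 20/3)
obs 5: x=4 → posterior Gamma(24, 23/3)
obs 6: x=4 → posterior Gamma(28, 26/3)
obs 7: x=0 → posterior Gamma(28, 29/3)
obs 8: x=2 → posterior Gamma(30, 32/3)
obs 9: x=3 → posterior Gamma(33, 35/3)
obs 10: x=5 → posterior Gamma(38, 38/3)
obs 11: x=4 → posterior Gamma(42, 41/3)
obs 12: x=0 → posterior Gamma(42, 44/3)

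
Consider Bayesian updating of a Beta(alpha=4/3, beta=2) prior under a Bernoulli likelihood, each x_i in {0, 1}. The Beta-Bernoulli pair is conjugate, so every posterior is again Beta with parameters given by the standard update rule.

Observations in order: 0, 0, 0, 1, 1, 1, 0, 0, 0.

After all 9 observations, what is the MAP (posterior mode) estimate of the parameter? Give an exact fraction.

obs 1: x=0 → posterior Beta(4/3, 3)
obs 2: x=0 → posterior Beta(4/3, 4)
obs 3: x=0 → posterior Beta(4/3, 5)
obs 4: x=1 → posterior Beta(7/3, 5)
obs 5: x=1 → posterior Beta(10/3, 5)
obs 6: x=1 → posterior Beta(13/3, 5)
obs 7: x=0 → posterior Beta(13/3, 6)
obs 8: x=0 → posterior Beta(13/3, 7)
obs 9: x=0 → posterior Beta(13/3, 8)

10/31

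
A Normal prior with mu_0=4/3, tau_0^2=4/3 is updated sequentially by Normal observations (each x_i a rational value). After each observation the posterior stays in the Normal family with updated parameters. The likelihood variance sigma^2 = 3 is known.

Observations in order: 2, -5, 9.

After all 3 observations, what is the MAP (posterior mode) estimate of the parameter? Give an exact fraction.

obs 1: x=2 → posterior Normal(20/13, 12/13)
obs 2: x=-5 → posterior Normal(0, 12/17)
obs 3: x=9 → posterior Normal(12/7, 4/7)

12/7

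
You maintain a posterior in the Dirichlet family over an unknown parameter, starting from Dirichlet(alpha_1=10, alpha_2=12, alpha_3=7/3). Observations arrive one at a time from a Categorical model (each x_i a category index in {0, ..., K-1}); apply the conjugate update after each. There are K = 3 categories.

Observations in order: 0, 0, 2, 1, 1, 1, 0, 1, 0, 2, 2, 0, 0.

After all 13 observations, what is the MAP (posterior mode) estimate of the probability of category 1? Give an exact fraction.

45/103

obs 1: x=0 → posterior Dirichlet(11, 12, 7/3)
obs 2: x=0 → posterior Dirichlet(12, 12, 7/3)
obs 3: x=2 → posterior Dirichlet(12, 12, 10/3)
obs 4: x=1 → posterior Dirichlet(12, 13, 10/3)
obs 5: x=1 → posterior Dirichlet(12, 14, 10/3)
obs 6: x=1 → posterior Dirichlet(12, 15, 10/3)
obs 7: x=0 → posterior Dirichlet(13, 15, 10/3)
obs 8: x=1 → posterior Dirichlet(13, 16, 10/3)
obs 9: x=0 → posterior Dirichlet(14, 16, 10/3)
obs 10: x=2 → posterior Dirichlet(14, 16, 13/3)
obs 11: x=2 → posterior Dirichlet(14, 16, 16/3)
obs 12: x=0 → posterior Dirichlet(15, 16, 16/3)
obs 13: x=0 → posterior Dirichlet(16, 16, 16/3)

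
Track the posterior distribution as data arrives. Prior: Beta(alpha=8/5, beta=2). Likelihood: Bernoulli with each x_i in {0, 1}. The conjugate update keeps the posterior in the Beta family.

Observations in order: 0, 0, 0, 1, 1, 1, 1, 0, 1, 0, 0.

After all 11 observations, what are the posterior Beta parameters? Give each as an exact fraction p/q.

obs 1: x=0 → posterior Beta(8/5, 3)
obs 2: x=0 → posterior Beta(8/5, 4)
obs 3: x=0 → posterior Beta(8/5, 5)
obs 4: x=1 → posterior Beta(13/5, 5)
obs 5: x=1 → posterior Beta(18/5, 5)
obs 6: x=1 → posterior Beta(23/5, 5)
obs 7: x=1 → posterior Beta(28/5, 5)
obs 8: x=0 → posterior Beta(28/5, 6)
obs 9: x=1 → posterior Beta(33/5, 6)
obs 10: x=0 → posterior Beta(33/5, 7)
obs 11: x=0 → posterior Beta(33/5, 8)

alpha=33/5, beta=8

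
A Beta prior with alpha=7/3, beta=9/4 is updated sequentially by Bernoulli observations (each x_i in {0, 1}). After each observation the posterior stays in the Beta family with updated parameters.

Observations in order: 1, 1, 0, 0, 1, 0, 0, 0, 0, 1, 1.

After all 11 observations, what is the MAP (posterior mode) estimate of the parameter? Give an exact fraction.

obs 1: x=1 → posterior Beta(10/3, 9/4)
obs 2: x=1 → posterior Beta(13/3, 9/4)
obs 3: x=0 → posterior Beta(13/3, 13/4)
obs 4: x=0 → posterior Beta(13/3, 17/4)
obs 5: x=1 → posterior Beta(16/3, 17/4)
obs 6: x=0 → posterior Beta(16/3, 21/4)
obs 7: x=0 → posterior Beta(16/3, 25/4)
obs 8: x=0 → posterior Beta(16/3, 29/4)
obs 9: x=0 → posterior Beta(16/3, 33/4)
obs 10: x=1 → posterior Beta(19/3, 33/4)
obs 11: x=1 → posterior Beta(22/3, 33/4)

76/163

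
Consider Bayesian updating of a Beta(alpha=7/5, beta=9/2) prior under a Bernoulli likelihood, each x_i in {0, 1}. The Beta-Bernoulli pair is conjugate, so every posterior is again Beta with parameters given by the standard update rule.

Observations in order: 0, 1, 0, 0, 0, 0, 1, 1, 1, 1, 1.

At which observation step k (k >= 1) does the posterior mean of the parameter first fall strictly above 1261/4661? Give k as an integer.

k = 2

obs 1: x=0 → posterior Beta(7/5, 11/2)
obs 2: x=1 → posterior Beta(12/5, 11/2)
obs 3: x=0 → posterior Beta(12/5, 13/2)
obs 4: x=0 → posterior Beta(12/5, 15/2)
obs 5: x=0 → posterior Beta(12/5, 17/2)
obs 6: x=0 → posterior Beta(12/5, 19/2)
obs 7: x=1 → posterior Beta(17/5, 19/2)
obs 8: x=1 → posterior Beta(22/5, 19/2)
obs 9: x=1 → posterior Beta(27/5, 19/2)
obs 10: x=1 → posterior Beta(32/5, 19/2)
obs 11: x=1 → posterior Beta(37/5, 19/2)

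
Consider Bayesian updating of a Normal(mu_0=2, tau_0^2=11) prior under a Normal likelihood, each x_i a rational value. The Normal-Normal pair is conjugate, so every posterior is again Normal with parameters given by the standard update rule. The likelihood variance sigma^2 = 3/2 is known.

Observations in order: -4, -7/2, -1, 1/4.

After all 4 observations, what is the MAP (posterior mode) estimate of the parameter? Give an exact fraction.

-27/14

obs 1: x=-4 → posterior Normal(-82/25, 33/25)
obs 2: x=-7/2 → posterior Normal(-159/47, 33/47)
obs 3: x=-1 → posterior Normal(-181/69, 11/23)
obs 4: x=1/4 → posterior Normal(-27/14, 33/91)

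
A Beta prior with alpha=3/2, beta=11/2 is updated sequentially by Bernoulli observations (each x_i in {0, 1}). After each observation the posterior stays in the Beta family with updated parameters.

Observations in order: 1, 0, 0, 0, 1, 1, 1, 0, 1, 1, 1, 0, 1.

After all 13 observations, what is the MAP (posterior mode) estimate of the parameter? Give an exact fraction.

obs 1: x=1 → posterior Beta(5/2, 11/2)
obs 2: x=0 → posterior Beta(5/2, 13/2)
obs 3: x=0 → posterior Beta(5/2, 15/2)
obs 4: x=0 → posterior Beta(5/2, 17/2)
obs 5: x=1 → posterior Beta(7/2, 17/2)
obs 6: x=1 → posterior Beta(9/2, 17/2)
obs 7: x=1 → posterior Beta(11/2, 17/2)
obs 8: x=0 → posterior Beta(11/2, 19/2)
obs 9: x=1 → posterior Beta(13/2, 19/2)
obs 10: x=1 → posterior Beta(15/2, 19/2)
obs 11: x=1 → posterior Beta(17/2, 19/2)
obs 12: x=0 → posterior Beta(17/2, 21/2)
obs 13: x=1 → posterior Beta(19/2, 21/2)

17/36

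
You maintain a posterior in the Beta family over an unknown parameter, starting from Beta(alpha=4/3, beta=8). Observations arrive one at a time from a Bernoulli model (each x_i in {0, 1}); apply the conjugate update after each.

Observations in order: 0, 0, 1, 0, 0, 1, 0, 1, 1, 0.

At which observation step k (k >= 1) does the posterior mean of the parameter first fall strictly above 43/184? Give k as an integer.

k = 8

obs 1: x=0 → posterior Beta(4/3, 9)
obs 2: x=0 → posterior Beta(4/3, 10)
obs 3: x=1 → posterior Beta(7/3, 10)
obs 4: x=0 → posterior Beta(7/3, 11)
obs 5: x=0 → posterior Beta(7/3, 12)
obs 6: x=1 → posterior Beta(10/3, 12)
obs 7: x=0 → posterior Beta(10/3, 13)
obs 8: x=1 → posterior Beta(13/3, 13)
obs 9: x=1 → posterior Beta(16/3, 13)
obs 10: x=0 → posterior Beta(16/3, 14)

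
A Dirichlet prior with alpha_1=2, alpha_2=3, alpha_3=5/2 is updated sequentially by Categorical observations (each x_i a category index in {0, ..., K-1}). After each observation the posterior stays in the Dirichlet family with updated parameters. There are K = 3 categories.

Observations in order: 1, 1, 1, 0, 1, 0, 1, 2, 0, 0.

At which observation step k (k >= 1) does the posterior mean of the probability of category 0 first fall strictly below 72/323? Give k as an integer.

k = 2

obs 1: x=1 → posterior Dirichlet(2, 4, 5/2)
obs 2: x=1 → posterior Dirichlet(2, 5, 5/2)
obs 3: x=1 → posterior Dirichlet(2, 6, 5/2)
obs 4: x=0 → posterior Dirichlet(3, 6, 5/2)
obs 5: x=1 → posterior Dirichlet(3, 7, 5/2)
obs 6: x=0 → posterior Dirichlet(4, 7, 5/2)
obs 7: x=1 → posterior Dirichlet(4, 8, 5/2)
obs 8: x=2 → posterior Dirichlet(4, 8, 7/2)
obs 9: x=0 → posterior Dirichlet(5, 8, 7/2)
obs 10: x=0 → posterior Dirichlet(6, 8, 7/2)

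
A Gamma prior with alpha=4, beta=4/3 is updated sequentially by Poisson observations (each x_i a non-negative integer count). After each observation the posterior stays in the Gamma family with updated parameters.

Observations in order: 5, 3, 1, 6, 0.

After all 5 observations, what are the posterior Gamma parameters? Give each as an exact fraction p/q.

obs 1: x=5 → posterior Gamma(9, 7/3)
obs 2: x=3 → posterior Gamma(12, 10/3)
obs 3: x=1 → posterior Gamma(13, 13/3)
obs 4: x=6 → posterior Gamma(19, 16/3)
obs 5: x=0 → posterior Gamma(19, 19/3)

alpha=19, beta=19/3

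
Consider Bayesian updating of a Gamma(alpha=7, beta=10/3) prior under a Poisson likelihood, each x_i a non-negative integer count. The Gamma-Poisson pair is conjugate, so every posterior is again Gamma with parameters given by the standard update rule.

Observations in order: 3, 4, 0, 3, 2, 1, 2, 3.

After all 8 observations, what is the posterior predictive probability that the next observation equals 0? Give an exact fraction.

193630125104980427932766033374162714624/1603404513114153724313506335083015711557

obs 1: x=3 → posterior Gamma(10, 13/3)
obs 2: x=4 → posterior Gamma(14, 16/3)
obs 3: x=0 → posterior Gamma(14, 19/3)
obs 4: x=3 → posterior Gamma(17, 22/3)
obs 5: x=2 → posterior Gamma(19, 25/3)
obs 6: x=1 → posterior Gamma(20, 28/3)
obs 7: x=2 → posterior Gamma(22, 31/3)
obs 8: x=3 → posterior Gamma(25, 34/3)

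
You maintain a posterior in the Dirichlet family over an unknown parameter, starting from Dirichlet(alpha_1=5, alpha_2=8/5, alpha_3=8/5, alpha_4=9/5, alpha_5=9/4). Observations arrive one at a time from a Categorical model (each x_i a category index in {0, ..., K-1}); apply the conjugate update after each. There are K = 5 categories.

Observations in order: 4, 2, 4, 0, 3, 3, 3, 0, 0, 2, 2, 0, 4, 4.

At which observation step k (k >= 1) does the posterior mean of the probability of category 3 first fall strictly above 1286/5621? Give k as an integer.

k = 7

obs 1: x=4 → posterior Dirichlet(5, 8/5, 8/5, 9/5, 13/4)
obs 2: x=2 → posterior Dirichlet(5, 8/5, 13/5, 9/5, 13/4)
obs 3: x=4 → posterior Dirichlet(5, 8/5, 13/5, 9/5, 17/4)
obs 4: x=0 → posterior Dirichlet(6, 8/5, 13/5, 9/5, 17/4)
obs 5: x=3 → posterior Dirichlet(6, 8/5, 13/5, 14/5, 17/4)
obs 6: x=3 → posterior Dirichlet(6, 8/5, 13/5, 19/5, 17/4)
obs 7: x=3 → posterior Dirichlet(6, 8/5, 13/5, 24/5, 17/4)
obs 8: x=0 → posterior Dirichlet(7, 8/5, 13/5, 24/5, 17/4)
obs 9: x=0 → posterior Dirichlet(8, 8/5, 13/5, 24/5, 17/4)
obs 10: x=2 → posterior Dirichlet(8, 8/5, 18/5, 24/5, 17/4)
obs 11: x=2 → posterior Dirichlet(8, 8/5, 23/5, 24/5, 17/4)
obs 12: x=0 → posterior Dirichlet(9, 8/5, 23/5, 24/5, 17/4)
obs 13: x=4 → posterior Dirichlet(9, 8/5, 23/5, 24/5, 21/4)
obs 14: x=4 → posterior Dirichlet(9, 8/5, 23/5, 24/5, 25/4)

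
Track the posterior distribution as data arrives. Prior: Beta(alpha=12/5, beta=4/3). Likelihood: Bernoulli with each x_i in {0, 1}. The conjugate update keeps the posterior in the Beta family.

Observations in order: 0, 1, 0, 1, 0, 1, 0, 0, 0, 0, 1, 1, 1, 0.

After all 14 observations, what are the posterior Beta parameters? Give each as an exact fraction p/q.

alpha=42/5, beta=28/3

obs 1: x=0 → posterior Beta(12/5, 7/3)
obs 2: x=1 → posterior Beta(17/5, 7/3)
obs 3: x=0 → posterior Beta(17/5, 10/3)
obs 4: x=1 → posterior Beta(22/5, 10/3)
obs 5: x=0 → posterior Beta(22/5, 13/3)
obs 6: x=1 → posterior Beta(27/5, 13/3)
obs 7: x=0 → posterior Beta(27/5, 16/3)
obs 8: x=0 → posterior Beta(27/5, 19/3)
obs 9: x=0 → posterior Beta(27/5, 22/3)
obs 10: x=0 → posterior Beta(27/5, 25/3)
obs 11: x=1 → posterior Beta(32/5, 25/3)
obs 12: x=1 → posterior Beta(37/5, 25/3)
obs 13: x=1 → posterior Beta(42/5, 25/3)
obs 14: x=0 → posterior Beta(42/5, 28/3)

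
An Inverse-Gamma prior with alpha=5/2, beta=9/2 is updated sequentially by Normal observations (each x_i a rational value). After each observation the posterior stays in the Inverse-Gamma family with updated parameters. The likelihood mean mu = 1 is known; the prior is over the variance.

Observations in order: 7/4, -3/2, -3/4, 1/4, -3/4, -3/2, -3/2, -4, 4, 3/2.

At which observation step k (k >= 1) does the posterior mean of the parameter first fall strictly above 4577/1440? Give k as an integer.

k = 6

obs 1: x=7/4 → posterior Inverse-Gamma(3, 153/32)
obs 2: x=-3/2 → posterior Inverse-Gamma(7/2, 253/32)
obs 3: x=-3/4 → posterior Inverse-Gamma(4, 151/16)
obs 4: x=1/4 → posterior Inverse-Gamma(9/2, 311/32)
obs 5: x=-3/4 → posterior Inverse-Gamma(5, 45/4)
obs 6: x=-3/2 → posterior Inverse-Gamma(11/2, 115/8)
obs 7: x=-3/2 → posterior Inverse-Gamma(6, 35/2)
obs 8: x=-4 → posterior Inverse-Gamma(13/2, 30)
obs 9: x=4 → posterior Inverse-Gamma(7, 69/2)
obs 10: x=3/2 → posterior Inverse-Gamma(15/2, 277/8)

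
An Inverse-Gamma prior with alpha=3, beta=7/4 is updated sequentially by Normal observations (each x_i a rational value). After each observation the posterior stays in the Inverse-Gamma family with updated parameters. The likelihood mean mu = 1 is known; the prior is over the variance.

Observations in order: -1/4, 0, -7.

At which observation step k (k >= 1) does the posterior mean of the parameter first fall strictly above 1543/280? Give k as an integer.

obs 1: x=-1/4 → posterior Inverse-Gamma(7/2, 81/32)
obs 2: x=0 → posterior Inverse-Gamma(4, 97/32)
obs 3: x=-7 → posterior Inverse-Gamma(9/2, 1121/32)

k = 3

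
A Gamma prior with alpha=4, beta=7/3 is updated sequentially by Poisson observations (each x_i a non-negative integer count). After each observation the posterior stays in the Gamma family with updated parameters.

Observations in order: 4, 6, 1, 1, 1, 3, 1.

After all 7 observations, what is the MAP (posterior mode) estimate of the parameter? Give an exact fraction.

obs 1: x=4 → posterior Gamma(8, 10/3)
obs 2: x=6 → posterior Gamma(14, 13/3)
obs 3: x=1 → posterior Gamma(15, 16/3)
obs 4: x=1 → posterior Gamma(16, 19/3)
obs 5: x=1 → posterior Gamma(17, 22/3)
obs 6: x=3 → posterior Gamma(20, 25/3)
obs 7: x=1 → posterior Gamma(21, 28/3)

15/7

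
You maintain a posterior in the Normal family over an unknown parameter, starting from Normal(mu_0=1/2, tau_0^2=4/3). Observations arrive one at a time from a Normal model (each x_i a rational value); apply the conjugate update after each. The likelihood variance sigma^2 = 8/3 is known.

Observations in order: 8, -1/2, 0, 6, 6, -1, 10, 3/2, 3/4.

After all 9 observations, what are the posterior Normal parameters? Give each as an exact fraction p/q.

mu_0=127/44, tau_0^2=8/33

obs 1: x=8 → posterior Normal(3, 8/9)
obs 2: x=-1/2 → posterior Normal(17/8, 2/3)
obs 3: x=0 → posterior Normal(17/10, 8/15)
obs 4: x=6 → posterior Normal(29/12, 4/9)
obs 5: x=6 → posterior Normal(41/14, 8/21)
obs 6: x=-1 → posterior Normal(39/16, 1/3)
obs 7: x=10 → posterior Normal(59/18, 8/27)
obs 8: x=3/2 → posterior Normal(31/10, 4/15)
obs 9: x=3/4 → posterior Normal(127/44, 8/33)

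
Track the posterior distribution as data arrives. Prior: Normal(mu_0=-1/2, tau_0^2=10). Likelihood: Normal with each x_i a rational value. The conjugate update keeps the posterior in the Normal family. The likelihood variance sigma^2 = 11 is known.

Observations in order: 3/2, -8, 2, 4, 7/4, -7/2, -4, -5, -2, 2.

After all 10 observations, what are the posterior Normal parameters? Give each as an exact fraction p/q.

obs 1: x=3/2 → posterior Normal(19/42, 110/21)
obs 2: x=-8 → posterior Normal(-141/62, 110/31)
obs 3: x=2 → posterior Normal(-101/82, 110/41)
obs 4: x=4 → posterior Normal(-7/34, 110/51)
obs 5: x=7/4 → posterior Normal(7/61, 110/61)
obs 6: x=-7/2 → posterior Normal(-28/71, 110/71)
obs 7: x=-4 → posterior Normal(-68/81, 110/81)
obs 8: x=-5 → posterior Normal(-118/91, 110/91)
obs 9: x=-2 → posterior Normal(-138/101, 110/101)
obs 10: x=2 → posterior Normal(-118/111, 110/111)

mu_0=-118/111, tau_0^2=110/111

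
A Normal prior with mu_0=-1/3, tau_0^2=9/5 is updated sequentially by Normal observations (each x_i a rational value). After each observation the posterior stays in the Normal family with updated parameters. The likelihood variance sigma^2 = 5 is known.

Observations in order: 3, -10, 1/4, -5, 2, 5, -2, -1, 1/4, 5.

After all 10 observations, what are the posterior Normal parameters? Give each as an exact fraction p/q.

obs 1: x=3 → posterior Normal(28/51, 45/34)
obs 2: x=-10 → posterior Normal(-214/129, 45/43)
obs 3: x=1/4 → posterior Normal(-829/624, 45/52)
obs 4: x=-5 → posterior Normal(-1369/732, 45/61)
obs 5: x=2 → posterior Normal(-1153/840, 9/14)
obs 6: x=5 → posterior Normal(-613/948, 45/79)
obs 7: x=-2 → posterior Normal(-829/1056, 45/88)
obs 8: x=-1 → posterior Normal(-937/1164, 45/97)
obs 9: x=1/4 → posterior Normal(-455/636, 45/106)
obs 10: x=5 → posterior Normal(-37/138, 9/23)

mu_0=-37/138, tau_0^2=9/23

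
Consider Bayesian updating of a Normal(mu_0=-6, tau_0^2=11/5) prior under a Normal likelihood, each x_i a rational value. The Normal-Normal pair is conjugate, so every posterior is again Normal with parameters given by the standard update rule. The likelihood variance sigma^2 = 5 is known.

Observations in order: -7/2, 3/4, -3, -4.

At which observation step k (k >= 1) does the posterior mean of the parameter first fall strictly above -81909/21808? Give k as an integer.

obs 1: x=-7/2 → posterior Normal(-377/72, 55/36)
obs 2: x=3/4 → posterior Normal(-721/188, 55/47)
obs 3: x=-3 → posterior Normal(-853/232, 55/58)
obs 4: x=-4 → posterior Normal(-343/92, 55/69)

k = 3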